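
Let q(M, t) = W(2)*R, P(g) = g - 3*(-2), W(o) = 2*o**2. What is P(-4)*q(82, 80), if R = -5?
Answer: -80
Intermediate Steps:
P(g) = 6 + g (P(g) = g + 6 = 6 + g)
q(M, t) = -40 (q(M, t) = (2*2**2)*(-5) = (2*4)*(-5) = 8*(-5) = -40)
P(-4)*q(82, 80) = (6 - 4)*(-40) = 2*(-40) = -80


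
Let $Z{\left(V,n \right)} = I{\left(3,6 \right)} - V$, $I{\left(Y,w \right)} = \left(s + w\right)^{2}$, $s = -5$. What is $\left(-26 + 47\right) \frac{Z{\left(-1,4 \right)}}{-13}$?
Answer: $- \frac{42}{13} \approx -3.2308$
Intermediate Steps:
$I{\left(Y,w \right)} = \left(-5 + w\right)^{2}$
$Z{\left(V,n \right)} = 1 - V$ ($Z{\left(V,n \right)} = \left(-5 + 6\right)^{2} - V = 1^{2} - V = 1 - V$)
$\left(-26 + 47\right) \frac{Z{\left(-1,4 \right)}}{-13} = \left(-26 + 47\right) \frac{1 - -1}{-13} = 21 \left(1 + 1\right) \left(- \frac{1}{13}\right) = 21 \cdot 2 \left(- \frac{1}{13}\right) = 21 \left(- \frac{2}{13}\right) = - \frac{42}{13}$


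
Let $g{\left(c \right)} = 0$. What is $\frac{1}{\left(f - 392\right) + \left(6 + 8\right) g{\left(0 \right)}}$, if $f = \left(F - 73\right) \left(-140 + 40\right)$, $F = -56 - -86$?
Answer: $\frac{1}{3908} \approx 0.00025589$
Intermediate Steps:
$F = 30$ ($F = -56 + 86 = 30$)
$f = 4300$ ($f = \left(30 - 73\right) \left(-140 + 40\right) = \left(-43\right) \left(-100\right) = 4300$)
$\frac{1}{\left(f - 392\right) + \left(6 + 8\right) g{\left(0 \right)}} = \frac{1}{\left(4300 - 392\right) + \left(6 + 8\right) 0} = \frac{1}{\left(4300 - 392\right) + 14 \cdot 0} = \frac{1}{3908 + 0} = \frac{1}{3908}$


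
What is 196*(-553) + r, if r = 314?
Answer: -108074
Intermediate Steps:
196*(-553) + r = 196*(-553) + 314 = -108388 + 314 = -108074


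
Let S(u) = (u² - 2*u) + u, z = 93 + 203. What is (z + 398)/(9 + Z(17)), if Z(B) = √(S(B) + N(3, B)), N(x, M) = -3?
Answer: -3123/94 + 347*√269/94 ≈ 27.322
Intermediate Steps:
z = 296
S(u) = u² - u
Z(B) = √(-3 + B*(-1 + B)) (Z(B) = √(B*(-1 + B) - 3) = √(-3 + B*(-1 + B)))
(z + 398)/(9 + Z(17)) = (296 + 398)/(9 + √(-3 + 17*(-1 + 17))) = 694/(9 + √(-3 + 17*16)) = 694/(9 + √(-3 + 272)) = 694/(9 + √269)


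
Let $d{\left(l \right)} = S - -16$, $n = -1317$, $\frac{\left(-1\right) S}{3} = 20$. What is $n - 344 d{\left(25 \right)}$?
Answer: $13819$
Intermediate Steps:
$S = -60$ ($S = \left(-3\right) 20 = -60$)
$d{\left(l \right)} = -44$ ($d{\left(l \right)} = -60 - -16 = -60 + 16 = -44$)
$n - 344 d{\left(25 \right)} = -1317 - -15136 = -1317 + 15136 = 13819$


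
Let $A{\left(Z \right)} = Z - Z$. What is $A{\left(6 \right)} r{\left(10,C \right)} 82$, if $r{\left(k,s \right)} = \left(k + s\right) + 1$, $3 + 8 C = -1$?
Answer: $0$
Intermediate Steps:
$C = - \frac{1}{2}$ ($C = - \frac{3}{8} + \frac{1}{8} \left(-1\right) = - \frac{3}{8} - \frac{1}{8} = - \frac{1}{2} \approx -0.5$)
$A{\left(Z \right)} = 0$
$r{\left(k,s \right)} = 1 + k + s$
$A{\left(6 \right)} r{\left(10,C \right)} 82 = 0 \left(1 + 10 - \frac{1}{2}\right) 82 = 0 \cdot \frac{21}{2} \cdot 82 = 0 \cdot 82 = 0$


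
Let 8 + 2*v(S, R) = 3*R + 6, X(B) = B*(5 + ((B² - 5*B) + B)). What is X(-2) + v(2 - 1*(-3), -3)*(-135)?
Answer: 1417/2 ≈ 708.50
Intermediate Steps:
X(B) = B*(5 + B² - 4*B) (X(B) = B*(5 + (B² - 4*B)) = B*(5 + B² - 4*B))
v(S, R) = -1 + 3*R/2 (v(S, R) = -4 + (3*R + 6)/2 = -4 + (6 + 3*R)/2 = -4 + (3 + 3*R/2) = -1 + 3*R/2)
X(-2) + v(2 - 1*(-3), -3)*(-135) = -2*(5 + (-2)² - 4*(-2)) + (-1 + (3/2)*(-3))*(-135) = -2*(5 + 4 + 8) + (-1 - 9/2)*(-135) = -2*17 - 11/2*(-135) = -34 + 1485/2 = 1417/2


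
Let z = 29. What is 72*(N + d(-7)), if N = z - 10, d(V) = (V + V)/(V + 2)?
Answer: 7848/5 ≈ 1569.6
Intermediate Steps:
d(V) = 2*V/(2 + V) (d(V) = (2*V)/(2 + V) = 2*V/(2 + V))
N = 19 (N = 29 - 10 = 19)
72*(N + d(-7)) = 72*(19 + 2*(-7)/(2 - 7)) = 72*(19 + 2*(-7)/(-5)) = 72*(19 + 2*(-7)*(-1/5)) = 72*(19 + 14/5) = 72*(109/5) = 7848/5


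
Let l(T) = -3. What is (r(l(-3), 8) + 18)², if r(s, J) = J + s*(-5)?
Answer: 1681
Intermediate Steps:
r(s, J) = J - 5*s
(r(l(-3), 8) + 18)² = ((8 - 5*(-3)) + 18)² = ((8 + 15) + 18)² = (23 + 18)² = 41² = 1681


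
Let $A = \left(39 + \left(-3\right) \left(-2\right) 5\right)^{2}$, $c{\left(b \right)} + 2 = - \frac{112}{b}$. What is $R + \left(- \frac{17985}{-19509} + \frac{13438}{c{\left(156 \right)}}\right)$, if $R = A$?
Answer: $- \frac{62813389}{344659} \approx -182.25$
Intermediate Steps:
$c{\left(b \right)} = -2 - \frac{112}{b}$
$A = 4761$ ($A = \left(39 + 6 \cdot 5\right)^{2} = \left(39 + 30\right)^{2} = 69^{2} = 4761$)
$R = 4761$
$R + \left(- \frac{17985}{-19509} + \frac{13438}{c{\left(156 \right)}}\right) = 4761 + \left(- \frac{17985}{-19509} + \frac{13438}{-2 - \frac{112}{156}}\right) = 4761 + \left(\left(-17985\right) \left(- \frac{1}{19509}\right) + \frac{13438}{-2 - \frac{28}{39}}\right) = 4761 + \left(\frac{5995}{6503} + \frac{13438}{-2 - \frac{28}{39}}\right) = 4761 + \left(\frac{5995}{6503} + \frac{13438}{- \frac{106}{39}}\right) = 4761 + \left(\frac{5995}{6503} + 13438 \left(- \frac{39}{106}\right)\right) = 4761 + \left(\frac{5995}{6503} - \frac{262041}{53}\right) = 4761 - \frac{1703734888}{344659} = - \frac{62813389}{344659}$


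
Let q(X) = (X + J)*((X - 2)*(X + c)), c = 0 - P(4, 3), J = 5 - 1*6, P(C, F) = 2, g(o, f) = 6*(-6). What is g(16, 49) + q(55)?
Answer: 151650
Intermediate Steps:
g(o, f) = -36
J = -1 (J = 5 - 6 = -1)
c = -2 (c = 0 - 1*2 = 0 - 2 = -2)
q(X) = (-2 + X)²*(-1 + X) (q(X) = (X - 1)*((X - 2)*(X - 2)) = (-1 + X)*((-2 + X)*(-2 + X)) = (-1 + X)*(-2 + X)² = (-2 + X)²*(-1 + X))
g(16, 49) + q(55) = -36 + (-4 + 55³ - 5*55² + 8*55) = -36 + (-4 + 166375 - 5*3025 + 440) = -36 + (-4 + 166375 - 15125 + 440) = -36 + 151686 = 151650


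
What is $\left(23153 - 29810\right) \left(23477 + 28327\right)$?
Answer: $-344859228$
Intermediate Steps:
$\left(23153 - 29810\right) \left(23477 + 28327\right) = \left(-6657\right) 51804 = -344859228$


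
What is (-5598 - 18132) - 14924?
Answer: -38654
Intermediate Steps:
(-5598 - 18132) - 14924 = -23730 - 14924 = -38654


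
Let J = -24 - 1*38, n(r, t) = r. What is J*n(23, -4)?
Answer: -1426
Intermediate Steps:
J = -62 (J = -24 - 38 = -62)
J*n(23, -4) = -62*23 = -1426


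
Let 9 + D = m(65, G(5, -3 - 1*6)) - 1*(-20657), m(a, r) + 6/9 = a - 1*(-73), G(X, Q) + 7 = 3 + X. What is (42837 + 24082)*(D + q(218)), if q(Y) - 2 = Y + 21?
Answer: 4221183601/3 ≈ 1.4071e+9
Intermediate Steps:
G(X, Q) = -4 + X (G(X, Q) = -7 + (3 + X) = -4 + X)
m(a, r) = 217/3 + a (m(a, r) = -⅔ + (a - 1*(-73)) = -⅔ + (a + 73) = -⅔ + (73 + a) = 217/3 + a)
q(Y) = 23 + Y (q(Y) = 2 + (Y + 21) = 2 + (21 + Y) = 23 + Y)
D = 62356/3 (D = -9 + ((217/3 + 65) - 1*(-20657)) = -9 + (412/3 + 20657) = -9 + 62383/3 = 62356/3 ≈ 20785.)
(42837 + 24082)*(D + q(218)) = (42837 + 24082)*(62356/3 + (23 + 218)) = 66919*(62356/3 + 241) = 66919*(63079/3) = 4221183601/3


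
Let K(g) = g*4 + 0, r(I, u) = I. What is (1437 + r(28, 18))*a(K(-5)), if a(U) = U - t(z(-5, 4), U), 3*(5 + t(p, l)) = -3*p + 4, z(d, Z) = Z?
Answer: -54205/3 ≈ -18068.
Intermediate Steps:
t(p, l) = -11/3 - p (t(p, l) = -5 + (-3*p + 4)/3 = -5 + (4 - 3*p)/3 = -5 + (4/3 - p) = -11/3 - p)
K(g) = 4*g (K(g) = 4*g + 0 = 4*g)
a(U) = 23/3 + U (a(U) = U - (-11/3 - 1*4) = U - (-11/3 - 4) = U - 1*(-23/3) = U + 23/3 = 23/3 + U)
(1437 + r(28, 18))*a(K(-5)) = (1437 + 28)*(23/3 + 4*(-5)) = 1465*(23/3 - 20) = 1465*(-37/3) = -54205/3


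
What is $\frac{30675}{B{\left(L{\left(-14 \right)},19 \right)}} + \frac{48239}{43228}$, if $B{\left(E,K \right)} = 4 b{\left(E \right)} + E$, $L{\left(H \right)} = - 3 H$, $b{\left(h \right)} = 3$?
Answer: $\frac{221437301}{389052} \approx 569.17$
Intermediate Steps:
$B{\left(E,K \right)} = 12 + E$ ($B{\left(E,K \right)} = 4 \cdot 3 + E = 12 + E$)
$\frac{30675}{B{\left(L{\left(-14 \right)},19 \right)}} + \frac{48239}{43228} = \frac{30675}{12 - -42} + \frac{48239}{43228} = \frac{30675}{12 + 42} + 48239 \cdot \frac{1}{43228} = \frac{30675}{54} + \frac{48239}{43228} = 30675 \cdot \frac{1}{54} + \frac{48239}{43228} = \frac{10225}{18} + \frac{48239}{43228} = \frac{221437301}{389052}$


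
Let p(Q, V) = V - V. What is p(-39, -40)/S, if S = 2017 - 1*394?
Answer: 0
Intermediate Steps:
p(Q, V) = 0
S = 1623 (S = 2017 - 394 = 1623)
p(-39, -40)/S = 0/1623 = 0*(1/1623) = 0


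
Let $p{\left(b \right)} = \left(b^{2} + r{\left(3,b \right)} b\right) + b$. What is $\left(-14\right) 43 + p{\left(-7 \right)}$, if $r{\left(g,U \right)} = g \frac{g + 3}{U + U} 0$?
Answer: $-560$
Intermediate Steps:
$r{\left(g,U \right)} = 0$ ($r{\left(g,U \right)} = g \frac{3 + g}{2 U} 0 = \frac{g \left(3 + g\right)}{2 U} 0 = 0$)
$p{\left(b \right)} = b + b^{2}$ ($p{\left(b \right)} = \left(b^{2} + 0 b\right) + b = \left(b^{2} + 0\right) + b = b^{2} + b = b + b^{2}$)
$\left(-14\right) 43 + p{\left(-7 \right)} = \left(-14\right) 43 - 7 \left(1 - 7\right) = -602 - -42 = -602 + 42 = -560$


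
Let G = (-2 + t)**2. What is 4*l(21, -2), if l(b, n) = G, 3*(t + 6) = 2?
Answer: 1936/9 ≈ 215.11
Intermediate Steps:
t = -16/3 (t = -6 + (1/3)*2 = -6 + 2/3 = -16/3 ≈ -5.3333)
G = 484/9 (G = (-2 - 16/3)**2 = (-22/3)**2 = 484/9 ≈ 53.778)
l(b, n) = 484/9
4*l(21, -2) = 4*(484/9) = 1936/9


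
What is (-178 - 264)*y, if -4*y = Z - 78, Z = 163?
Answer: 18785/2 ≈ 9392.5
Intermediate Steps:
y = -85/4 (y = -(163 - 78)/4 = -¼*85 = -85/4 ≈ -21.250)
(-178 - 264)*y = (-178 - 264)*(-85/4) = -442*(-85/4) = 18785/2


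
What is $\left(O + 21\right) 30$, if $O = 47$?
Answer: $2040$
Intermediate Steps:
$\left(O + 21\right) 30 = \left(47 + 21\right) 30 = 68 \cdot 30 = 2040$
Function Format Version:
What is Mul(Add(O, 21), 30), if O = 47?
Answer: 2040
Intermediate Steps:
Mul(Add(O, 21), 30) = Mul(Add(47, 21), 30) = Mul(68, 30) = 2040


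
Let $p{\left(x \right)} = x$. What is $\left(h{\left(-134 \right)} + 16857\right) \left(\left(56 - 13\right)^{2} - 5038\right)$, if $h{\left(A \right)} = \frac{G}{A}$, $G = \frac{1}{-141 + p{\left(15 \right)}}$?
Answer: $- \frac{302544245107}{5628} \approx -5.3757 \cdot 10^{7}$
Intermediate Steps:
$G = - \frac{1}{126}$ ($G = \frac{1}{-141 + 15} = \frac{1}{-126} = - \frac{1}{126} \approx -0.0079365$)
$h{\left(A \right)} = - \frac{1}{126 A}$
$\left(h{\left(-134 \right)} + 16857\right) \left(\left(56 - 13\right)^{2} - 5038\right) = \left(- \frac{1}{126 \left(-134\right)} + 16857\right) \left(\left(56 - 13\right)^{2} - 5038\right) = \left(\left(- \frac{1}{126}\right) \left(- \frac{1}{134}\right) + 16857\right) \left(43^{2} - 5038\right) = \left(\frac{1}{16884} + 16857\right) \left(1849 - 5038\right) = \frac{284613589}{16884} \left(-3189\right) = - \frac{302544245107}{5628}$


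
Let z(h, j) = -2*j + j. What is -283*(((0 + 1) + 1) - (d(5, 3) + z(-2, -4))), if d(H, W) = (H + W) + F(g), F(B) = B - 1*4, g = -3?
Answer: 849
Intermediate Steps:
F(B) = -4 + B (F(B) = B - 4 = -4 + B)
z(h, j) = -j
d(H, W) = -7 + H + W (d(H, W) = (H + W) + (-4 - 3) = (H + W) - 7 = -7 + H + W)
-283*(((0 + 1) + 1) - (d(5, 3) + z(-2, -4))) = -283*(((0 + 1) + 1) - ((-7 + 5 + 3) - 1*(-4))) = -283*((1 + 1) - (1 + 4)) = -283*(2 - 1*5) = -283*(2 - 5) = -283*(-3) = 849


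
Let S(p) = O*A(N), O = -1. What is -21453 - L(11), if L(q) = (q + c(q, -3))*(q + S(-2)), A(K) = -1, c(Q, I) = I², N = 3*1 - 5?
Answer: -21693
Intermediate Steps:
N = -2 (N = 3 - 5 = -2)
S(p) = 1 (S(p) = -1*(-1) = 1)
L(q) = (1 + q)*(9 + q) (L(q) = (q + (-3)²)*(q + 1) = (q + 9)*(1 + q) = (9 + q)*(1 + q) = (1 + q)*(9 + q))
-21453 - L(11) = -21453 - (9 + 11² + 10*11) = -21453 - (9 + 121 + 110) = -21453 - 1*240 = -21453 - 240 = -21693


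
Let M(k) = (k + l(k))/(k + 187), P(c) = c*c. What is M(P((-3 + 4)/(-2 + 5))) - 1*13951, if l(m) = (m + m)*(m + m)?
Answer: -211441343/15156 ≈ -13951.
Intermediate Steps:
P(c) = c²
l(m) = 4*m² (l(m) = (2*m)*(2*m) = 4*m²)
M(k) = (k + 4*k²)/(187 + k) (M(k) = (k + 4*k²)/(k + 187) = (k + 4*k²)/(187 + k))
M(P((-3 + 4)/(-2 + 5))) - 1*13951 = ((-3 + 4)/(-2 + 5))²*(1 + 4*((-3 + 4)/(-2 + 5))²)/(187 + ((-3 + 4)/(-2 + 5))²) - 1*13951 = (1/3)²*(1 + 4*(1/3)²)/(187 + (1/3)²) - 13951 = (1*(⅓))²*(1 + 4*(1*(⅓))²)/(187 + (1*(⅓))²) - 13951 = (⅓)²*(1 + 4*(⅓)²)/(187 + (⅓)²) - 13951 = (1 + 4*(⅑))/(9*(187 + ⅑)) - 13951 = (1 + 4/9)/(9*(1684/9)) - 13951 = (⅑)*(9/1684)*(13/9) - 13951 = 13/15156 - 13951 = -211441343/15156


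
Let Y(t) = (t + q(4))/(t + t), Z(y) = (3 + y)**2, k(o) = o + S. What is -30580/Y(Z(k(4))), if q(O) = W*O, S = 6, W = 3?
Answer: -10336040/181 ≈ -57105.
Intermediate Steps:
k(o) = 6 + o (k(o) = o + 6 = 6 + o)
q(O) = 3*O
Y(t) = (12 + t)/(2*t) (Y(t) = (t + 3*4)/(t + t) = (t + 12)/((2*t)) = (12 + t)*(1/(2*t)) = (12 + t)/(2*t))
-30580/Y(Z(k(4))) = -30580*2*(3 + (6 + 4))**2/(12 + (3 + (6 + 4))**2) = -30580*2*(3 + 10)**2/(12 + (3 + 10)**2) = -30580*338/(12 + 13**2) = -30580*338/(12 + 169) = -30580/((1/2)*(1/169)*181) = -30580/181/338 = -30580*338/181 = -10336040/181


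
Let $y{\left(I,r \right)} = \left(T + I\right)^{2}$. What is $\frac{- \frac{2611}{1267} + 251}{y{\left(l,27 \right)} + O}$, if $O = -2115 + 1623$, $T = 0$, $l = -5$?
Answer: $- \frac{45058}{84527} \approx -0.53306$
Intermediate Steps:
$y{\left(I,r \right)} = I^{2}$ ($y{\left(I,r \right)} = \left(0 + I\right)^{2} = I^{2}$)
$O = -492$
$\frac{- \frac{2611}{1267} + 251}{y{\left(l,27 \right)} + O} = \frac{- \frac{2611}{1267} + 251}{\left(-5\right)^{2} - 492} = \frac{\left(-2611\right) \frac{1}{1267} + 251}{25 - 492} = \frac{- \frac{373}{181} + 251}{-467} = \frac{45058}{181} \left(- \frac{1}{467}\right) = - \frac{45058}{84527}$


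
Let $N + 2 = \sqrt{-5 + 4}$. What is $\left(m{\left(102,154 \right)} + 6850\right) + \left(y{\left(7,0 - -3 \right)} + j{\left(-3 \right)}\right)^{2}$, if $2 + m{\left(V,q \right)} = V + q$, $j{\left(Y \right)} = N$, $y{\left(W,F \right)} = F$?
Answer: $7104 + 2 i \approx 7104.0 + 2.0 i$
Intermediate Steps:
$N = -2 + i$ ($N = -2 + \sqrt{-5 + 4} = -2 + \sqrt{-1} = -2 + i \approx -2.0 + 1.0 i$)
$j{\left(Y \right)} = -2 + i$
$m{\left(V,q \right)} = -2 + V + q$ ($m{\left(V,q \right)} = -2 + \left(V + q\right) = -2 + V + q$)
$\left(m{\left(102,154 \right)} + 6850\right) + \left(y{\left(7,0 - -3 \right)} + j{\left(-3 \right)}\right)^{2} = \left(\left(-2 + 102 + 154\right) + 6850\right) + \left(\left(0 - -3\right) - \left(2 - i\right)\right)^{2} = \left(254 + 6850\right) + \left(\left(0 + 3\right) - \left(2 - i\right)\right)^{2} = 7104 + \left(3 - \left(2 - i\right)\right)^{2} = 7104 + \left(1 + i\right)^{2}$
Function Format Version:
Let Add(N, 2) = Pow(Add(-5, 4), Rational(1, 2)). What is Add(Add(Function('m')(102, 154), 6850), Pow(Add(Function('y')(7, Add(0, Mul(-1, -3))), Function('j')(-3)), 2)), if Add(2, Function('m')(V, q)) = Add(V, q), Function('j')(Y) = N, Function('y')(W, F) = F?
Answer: Add(7104, Mul(2, I)) ≈ Add(7104.0, Mul(2.0000, I))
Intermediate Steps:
N = Add(-2, I) (N = Add(-2, Pow(Add(-5, 4), Rational(1, 2))) = Add(-2, Pow(-1, Rational(1, 2))) = Add(-2, I) ≈ Add(-2.0000, Mul(1.0000, I)))
Function('j')(Y) = Add(-2, I)
Function('m')(V, q) = Add(-2, V, q) (Function('m')(V, q) = Add(-2, Add(V, q)) = Add(-2, V, q))
Add(Add(Function('m')(102, 154), 6850), Pow(Add(Function('y')(7, Add(0, Mul(-1, -3))), Function('j')(-3)), 2)) = Add(Add(Add(-2, 102, 154), 6850), Pow(Add(Add(0, Mul(-1, -3)), Add(-2, I)), 2)) = Add(Add(254, 6850), Pow(Add(Add(0, 3), Add(-2, I)), 2)) = Add(7104, Pow(Add(3, Add(-2, I)), 2)) = Add(7104, Pow(Add(1, I), 2))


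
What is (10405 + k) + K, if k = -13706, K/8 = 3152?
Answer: 21915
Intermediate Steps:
K = 25216 (K = 8*3152 = 25216)
(10405 + k) + K = (10405 - 13706) + 25216 = -3301 + 25216 = 21915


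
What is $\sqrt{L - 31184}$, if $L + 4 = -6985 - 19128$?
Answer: $i \sqrt{57301} \approx 239.38 i$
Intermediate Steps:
$L = -26117$ ($L = -4 - 26113 = -26117$)
$\sqrt{L - 31184} = \sqrt{-26117 - 31184} = \sqrt{-57301} = i \sqrt{57301}$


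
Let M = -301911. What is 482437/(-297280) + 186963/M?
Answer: -67077799249/29917367360 ≈ -2.2421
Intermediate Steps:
482437/(-297280) + 186963/M = 482437/(-297280) + 186963/(-301911) = 482437*(-1/297280) + 186963*(-1/301911) = -482437/297280 - 62321/100637 = -67077799249/29917367360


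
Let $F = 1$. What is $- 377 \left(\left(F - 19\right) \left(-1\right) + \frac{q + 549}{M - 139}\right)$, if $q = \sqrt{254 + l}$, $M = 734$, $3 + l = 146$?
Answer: $- \frac{4244643}{595} - \frac{377 \sqrt{397}}{595} \approx -7146.5$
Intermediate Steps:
$l = 143$ ($l = -3 + 146 = 143$)
$q = \sqrt{397}$ ($q = \sqrt{254 + 143} = \sqrt{397} \approx 19.925$)
$- 377 \left(\left(F - 19\right) \left(-1\right) + \frac{q + 549}{M - 139}\right) = - 377 \left(\left(1 - 19\right) \left(-1\right) + \frac{\sqrt{397} + 549}{734 - 139}\right) = - 377 \left(\left(-18\right) \left(-1\right) + \frac{549 + \sqrt{397}}{595}\right) = - 377 \left(18 + \left(549 + \sqrt{397}\right) \frac{1}{595}\right) = - 377 \left(18 + \left(\frac{549}{595} + \frac{\sqrt{397}}{595}\right)\right) = - 377 \left(\frac{11259}{595} + \frac{\sqrt{397}}{595}\right) = - \frac{4244643}{595} - \frac{377 \sqrt{397}}{595}$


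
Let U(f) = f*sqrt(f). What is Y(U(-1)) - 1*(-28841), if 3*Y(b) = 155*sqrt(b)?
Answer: 28841 + 155*sqrt(-I)/3 ≈ 28878.0 - 36.534*I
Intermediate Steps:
U(f) = f**(3/2)
Y(b) = 155*sqrt(b)/3 (Y(b) = (155*sqrt(b))/3 = 155*sqrt(b)/3)
Y(U(-1)) - 1*(-28841) = 155*sqrt((-1)**(3/2))/3 - 1*(-28841) = 155*sqrt(-I)/3 + 28841 = 28841 + 155*sqrt(-I)/3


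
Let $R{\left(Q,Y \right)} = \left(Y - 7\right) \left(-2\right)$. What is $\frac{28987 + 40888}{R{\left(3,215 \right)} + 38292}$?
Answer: $\frac{69875}{37876} \approx 1.8448$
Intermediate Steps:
$R{\left(Q,Y \right)} = 14 - 2 Y$ ($R{\left(Q,Y \right)} = \left(-7 + Y\right) \left(-2\right) = 14 - 2 Y$)
$\frac{28987 + 40888}{R{\left(3,215 \right)} + 38292} = \frac{28987 + 40888}{\left(14 - 430\right) + 38292} = \frac{69875}{\left(14 - 430\right) + 38292} = \frac{69875}{-416 + 38292} = \frac{69875}{37876}$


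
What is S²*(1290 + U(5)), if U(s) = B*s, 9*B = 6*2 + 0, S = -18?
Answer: 420120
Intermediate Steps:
B = 4/3 (B = (6*2 + 0)/9 = (12 + 0)/9 = (⅑)*12 = 4/3 ≈ 1.3333)
U(s) = 4*s/3
S²*(1290 + U(5)) = (-18)²*(1290 + (4/3)*5) = 324*(1290 + 20/3) = 324*(3890/3) = 420120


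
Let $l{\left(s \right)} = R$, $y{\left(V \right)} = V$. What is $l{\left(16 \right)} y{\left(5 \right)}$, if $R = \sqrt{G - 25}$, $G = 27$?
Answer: $5 \sqrt{2} \approx 7.0711$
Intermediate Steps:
$R = \sqrt{2}$ ($R = \sqrt{27 - 25} = \sqrt{2} \approx 1.4142$)
$l{\left(s \right)} = \sqrt{2}$
$l{\left(16 \right)} y{\left(5 \right)} = \sqrt{2} \cdot 5 = 5 \sqrt{2}$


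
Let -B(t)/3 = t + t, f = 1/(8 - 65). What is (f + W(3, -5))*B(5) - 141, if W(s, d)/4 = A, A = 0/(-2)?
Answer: -2669/19 ≈ -140.47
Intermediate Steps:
f = -1/57 (f = 1/(-57) = -1/57 ≈ -0.017544)
A = 0 (A = 0*(-1/2) = 0)
W(s, d) = 0 (W(s, d) = 4*0 = 0)
B(t) = -6*t (B(t) = -3*(t + t) = -6*t)
(f + W(3, -5))*B(5) - 141 = (-1/57 + 0)*(-6*5) - 141 = -1/57*(-30) - 141 = 10/19 - 141 = -2669/19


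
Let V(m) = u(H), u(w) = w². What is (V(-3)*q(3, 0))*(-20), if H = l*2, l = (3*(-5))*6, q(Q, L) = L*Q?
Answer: 0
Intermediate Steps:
l = -90 (l = -15*6 = -90)
H = -180 (H = -90*2 = -180)
V(m) = 32400 (V(m) = (-180)² = 32400)
(V(-3)*q(3, 0))*(-20) = (32400*(0*3))*(-20) = (32400*0)*(-20) = 0*(-20) = 0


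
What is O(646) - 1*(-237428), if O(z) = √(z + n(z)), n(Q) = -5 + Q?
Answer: 237428 + 3*√143 ≈ 2.3746e+5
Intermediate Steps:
O(z) = √(-5 + 2*z) (O(z) = √(z + (-5 + z)) = √(-5 + 2*z))
O(646) - 1*(-237428) = √(-5 + 2*646) - 1*(-237428) = √(-5 + 1292) + 237428 = √1287 + 237428 = 3*√143 + 237428 = 237428 + 3*√143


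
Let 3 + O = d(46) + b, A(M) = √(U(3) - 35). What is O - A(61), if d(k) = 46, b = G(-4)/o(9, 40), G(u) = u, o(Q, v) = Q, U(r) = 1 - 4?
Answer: 383/9 - I*√38 ≈ 42.556 - 6.1644*I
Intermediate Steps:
U(r) = -3
b = -4/9 ≈ -0.44444
A(M) = I*√38 (A(M) = √(-3 - 35) = √(-38) = I*√38)
O = 383/9 (O = -3 + (46 - 4/9) = -3 + 410/9 = 383/9 ≈ 42.556)
O - A(61) = 383/9 - I*√38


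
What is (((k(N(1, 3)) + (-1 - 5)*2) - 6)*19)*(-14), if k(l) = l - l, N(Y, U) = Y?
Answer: 4788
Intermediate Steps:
k(l) = 0
(((k(N(1, 3)) + (-1 - 5)*2) - 6)*19)*(-14) = (((0 + (-1 - 5)*2) - 6)*19)*(-14) = (((0 - 6*2) - 6)*19)*(-14) = (((0 - 12) - 6)*19)*(-14) = ((-12 - 6)*19)*(-14) = -18*19*(-14) = -342*(-14) = 4788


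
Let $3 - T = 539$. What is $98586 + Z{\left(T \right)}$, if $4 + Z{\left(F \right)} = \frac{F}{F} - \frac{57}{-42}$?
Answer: $\frac{1380181}{14} \approx 98584.0$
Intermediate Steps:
$T = -536$ ($T = 3 - 539 = -536$)
$Z{\left(F \right)} = - \frac{23}{14}$ ($Z{\left(F \right)} = -4 + \left(\frac{F}{F} - \frac{57}{-42}\right) = -4 + \left(1 - - \frac{19}{14}\right) = -4 + \left(1 + \frac{19}{14}\right) = -4 + \frac{33}{14} = - \frac{23}{14}$)
$98586 + Z{\left(T \right)} = 98586 - \frac{23}{14} = \frac{1380181}{14}$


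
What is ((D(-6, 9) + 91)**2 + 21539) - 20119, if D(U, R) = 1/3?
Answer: 87856/9 ≈ 9761.8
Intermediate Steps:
D(U, R) = 1/3
((D(-6, 9) + 91)**2 + 21539) - 20119 = ((1/3 + 91)**2 + 21539) - 20119 = ((274/3)**2 + 21539) - 20119 = (75076/9 + 21539) - 20119 = 268927/9 - 20119 = 87856/9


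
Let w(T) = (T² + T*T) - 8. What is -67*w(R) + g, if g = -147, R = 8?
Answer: -8187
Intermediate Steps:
w(T) = -8 + 2*T² (w(T) = (T² + T²) - 8 = 2*T² - 8 = -8 + 2*T²)
-67*w(R) + g = -67*(-8 + 2*8²) - 147 = -67*(-8 + 2*64) - 147 = -67*(-8 + 128) - 147 = -67*120 - 147 = -8040 - 147 = -8187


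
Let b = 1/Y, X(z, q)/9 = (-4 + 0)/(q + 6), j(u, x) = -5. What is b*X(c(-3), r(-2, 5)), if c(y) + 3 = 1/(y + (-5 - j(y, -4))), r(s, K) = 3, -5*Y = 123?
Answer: 20/123 ≈ 0.16260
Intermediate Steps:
Y = -123/5 (Y = -⅕*123 = -123/5 ≈ -24.600)
c(y) = -3 + 1/y (c(y) = -3 + 1/(y + (-5 - 1*(-5))) = -3 + 1/(y + (-5 + 5)) = -3 + 1/(y + 0) = -3 + 1/y)
X(z, q) = -36/(6 + q) (X(z, q) = 9*((-4 + 0)/(q + 6)) = 9*(-4/(6 + q)) = -36/(6 + q))
b = -5/123 (b = 1/(-123/5) = -5/123 ≈ -0.040650)
b*X(c(-3), r(-2, 5)) = -(-60)/(41*(6 + 3)) = -(-60)/(41*9) = -5/123*(-4) = 20/123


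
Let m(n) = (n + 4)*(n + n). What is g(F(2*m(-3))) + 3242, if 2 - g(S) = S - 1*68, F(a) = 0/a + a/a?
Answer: 3311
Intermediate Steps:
m(n) = 2*n*(4 + n) (m(n) = (4 + n)*(2*n) = 2*n*(4 + n))
F(a) = 1 (F(a) = 0 + 1 = 1)
g(S) = 70 - S (g(S) = 2 - (S - 1*68) = 2 - (S - 68) = 2 - (-68 + S) = 2 + (68 - S) = 70 - S)
g(F(2*m(-3))) + 3242 = (70 - 1*1) + 3242 = (70 - 1) + 3242 = 69 + 3242 = 3311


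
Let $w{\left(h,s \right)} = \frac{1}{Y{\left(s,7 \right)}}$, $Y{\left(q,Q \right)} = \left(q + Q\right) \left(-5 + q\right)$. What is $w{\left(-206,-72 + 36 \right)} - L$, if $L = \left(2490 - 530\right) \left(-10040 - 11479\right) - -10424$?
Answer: $\frac{50136344225}{1189} \approx 4.2167 \cdot 10^{7}$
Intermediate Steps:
$Y{\left(q,Q \right)} = \left(-5 + q\right) \left(Q + q\right)$ ($Y{\left(q,Q \right)} = \left(Q + q\right) \left(-5 + q\right) = \left(-5 + q\right) \left(Q + q\right)$)
$L = -42166816$ ($L = 1960 \left(-21519\right) + 10424 = -42177240 + 10424 = -42166816$)
$w{\left(h,s \right)} = \frac{1}{-35 + s^{2} + 2 s}$ ($w{\left(h,s \right)} = \frac{1}{s^{2} - 35 - 5 s + 7 s} = \frac{1}{-35 + s^{2} + 2 s}$)
$w{\left(-206,-72 + 36 \right)} - L = \frac{1}{-35 + \left(-72 + 36\right)^{2} + 2 \left(-72 + 36\right)} - -42166816 = \frac{1}{-35 + \left(-36\right)^{2} + 2 \left(-36\right)} + 42166816 = \frac{1}{-35 + 1296 - 72} + 42166816 = \frac{1}{1189} + 42166816 = \frac{50136344225}{1189}$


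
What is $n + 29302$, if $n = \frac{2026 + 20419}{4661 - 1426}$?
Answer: $\frac{18962883}{647} \approx 29309.0$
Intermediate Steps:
$n = \frac{4489}{647}$ ($n = \frac{22445}{3235} = 22445 \cdot \frac{1}{3235} = \frac{4489}{647} \approx 6.9382$)
$n + 29302 = \frac{4489}{647} + 29302 = \frac{18962883}{647}$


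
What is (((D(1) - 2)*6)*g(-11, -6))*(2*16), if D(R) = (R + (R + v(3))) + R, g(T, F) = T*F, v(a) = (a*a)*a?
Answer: 354816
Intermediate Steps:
v(a) = a**3 (v(a) = a**2*a = a**3)
g(T, F) = F*T
D(R) = 27 + 3*R (D(R) = (R + (R + 3**3)) + R = (R + (R + 27)) + R = (R + (27 + R)) + R = (27 + 2*R) + R = 27 + 3*R)
(((D(1) - 2)*6)*g(-11, -6))*(2*16) = ((((27 + 3*1) - 2)*6)*(-6*(-11)))*(2*16) = ((((27 + 3) - 2)*6)*66)*32 = (((30 - 2)*6)*66)*32 = ((28*6)*66)*32 = (168*66)*32 = 11088*32 = 354816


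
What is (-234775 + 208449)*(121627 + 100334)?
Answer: -5843345286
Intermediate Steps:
(-234775 + 208449)*(121627 + 100334) = -26326*221961 = -5843345286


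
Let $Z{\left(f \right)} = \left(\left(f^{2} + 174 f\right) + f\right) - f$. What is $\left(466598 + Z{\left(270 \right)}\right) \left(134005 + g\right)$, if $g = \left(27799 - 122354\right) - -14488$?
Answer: $31633450364$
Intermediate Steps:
$g = -80067$ ($g = \left(27799 - 122354\right) + 14488 = -94555 + 14488 = -80067$)
$Z{\left(f \right)} = f^{2} + 174 f$ ($Z{\left(f \right)} = \left(f^{2} + 175 f\right) - f = f^{2} + 174 f$)
$\left(466598 + Z{\left(270 \right)}\right) \left(134005 + g\right) = \left(466598 + 270 \left(174 + 270\right)\right) \left(134005 - 80067\right) = \left(466598 + 270 \cdot 444\right) 53938 = \left(466598 + 119880\right) 53938 = 586478 \cdot 53938 = 31633450364$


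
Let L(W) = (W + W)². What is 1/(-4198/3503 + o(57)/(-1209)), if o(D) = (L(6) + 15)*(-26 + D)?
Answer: -45539/240233 ≈ -0.18956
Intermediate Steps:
L(W) = 4*W² (L(W) = (2*W)² = 4*W²)
o(D) = -4134 + 159*D (o(D) = (4*6² + 15)*(-26 + D) = (4*36 + 15)*(-26 + D) = (144 + 15)*(-26 + D) = 159*(-26 + D) = -4134 + 159*D)
1/(-4198/3503 + o(57)/(-1209)) = 1/(-4198/3503 + (-4134 + 159*57)/(-1209)) = 1/(-4198*1/3503 + (-4134 + 9063)*(-1/1209)) = 1/(-4198/3503 + 4929*(-1/1209)) = 1/(-4198/3503 - 53/13) = 1/(-240233/45539) = -45539/240233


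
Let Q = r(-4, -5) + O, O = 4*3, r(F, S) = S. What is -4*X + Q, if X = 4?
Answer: -9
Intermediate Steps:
O = 12
Q = 7 (Q = -5 + 12 = 7)
-4*X + Q = -4*4 + 7 = -16 + 7 = -9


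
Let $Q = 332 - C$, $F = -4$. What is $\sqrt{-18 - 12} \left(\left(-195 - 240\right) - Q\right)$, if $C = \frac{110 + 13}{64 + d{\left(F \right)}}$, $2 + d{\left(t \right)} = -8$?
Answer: $- \frac{13765 i \sqrt{30}}{18} \approx - 4188.6 i$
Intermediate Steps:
$d{\left(t \right)} = -10$ ($d{\left(t \right)} = -2 - 8 = -10$)
$C = \frac{41}{18}$ ($C = \frac{110 + 13}{64 - 10} = \frac{123}{54} = 123 \cdot \frac{1}{54} = \frac{41}{18} \approx 2.2778$)
$Q = \frac{5935}{18}$ ($Q = 332 - \frac{41}{18} = \frac{5935}{18} \approx 329.72$)
$\sqrt{-18 - 12} \left(\left(-195 - 240\right) - Q\right) = \sqrt{-18 - 12} \left(\left(-195 - 240\right) - \frac{5935}{18}\right) = \sqrt{-30} \left(-435 - \frac{5935}{18}\right) = i \sqrt{30} \left(- \frac{13765}{18}\right) = - \frac{13765 i \sqrt{30}}{18}$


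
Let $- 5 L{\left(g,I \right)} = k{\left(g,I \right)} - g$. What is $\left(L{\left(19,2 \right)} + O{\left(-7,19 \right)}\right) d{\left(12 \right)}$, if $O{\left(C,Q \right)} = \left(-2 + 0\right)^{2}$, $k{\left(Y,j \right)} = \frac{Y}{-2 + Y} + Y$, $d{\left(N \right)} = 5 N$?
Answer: $\frac{3852}{17} \approx 226.59$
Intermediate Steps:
$k{\left(Y,j \right)} = Y + \frac{Y}{-2 + Y}$ ($k{\left(Y,j \right)} = \frac{Y}{-2 + Y} + Y = Y + \frac{Y}{-2 + Y}$)
$O{\left(C,Q \right)} = 4$ ($O{\left(C,Q \right)} = \left(-2\right)^{2} = 4$)
$L{\left(g,I \right)} = \frac{g}{5} - \frac{g \left(-1 + g\right)}{5 \left(-2 + g\right)}$ ($L{\left(g,I \right)} = - \frac{\frac{g \left(-1 + g\right)}{-2 + g} - g}{5} = - \frac{- g + \frac{g \left(-1 + g\right)}{-2 + g}}{5} = \frac{g}{5} - \frac{g \left(-1 + g\right)}{5 \left(-2 + g\right)}$)
$\left(L{\left(19,2 \right)} + O{\left(-7,19 \right)}\right) d{\left(12 \right)} = \left(\left(-1\right) 19 \frac{1}{-10 + 5 \cdot 19} + 4\right) 5 \cdot 12 = \left(\left(-1\right) 19 \frac{1}{-10 + 95} + 4\right) 60 = \left(\left(-1\right) 19 \cdot \frac{1}{85} + 4\right) 60 = \left(- \frac{19}{85} + 4\right) 60 = \frac{321}{85} \cdot 60 = \frac{3852}{17}$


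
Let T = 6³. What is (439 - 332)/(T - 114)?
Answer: 107/102 ≈ 1.0490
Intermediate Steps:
T = 216
(439 - 332)/(T - 114) = (439 - 332)/(216 - 114) = 107/102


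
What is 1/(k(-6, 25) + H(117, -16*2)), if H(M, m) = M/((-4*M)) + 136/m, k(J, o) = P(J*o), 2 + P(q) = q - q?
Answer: -2/13 ≈ -0.15385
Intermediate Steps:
P(q) = -2 (P(q) = -2 + (q - q) = -2 + 0 = -2)
k(J, o) = -2
H(M, m) = -¼ + 136/m (H(M, m) = M*(-1/(4*M)) + 136/m = -¼ + 136/m)
1/(k(-6, 25) + H(117, -16*2)) = 1/(-2 + (544 - (-16)*2)/(4*((-16*2)))) = 1/(-2 + (¼)*(544 - 1*(-32))/(-32)) = 1/(-2 + (¼)*(-1/32)*(544 + 32)) = 1/(-2 + (¼)*(-1/32)*576) = 1/(-2 - 9/2) = 1/(-13/2) = -2/13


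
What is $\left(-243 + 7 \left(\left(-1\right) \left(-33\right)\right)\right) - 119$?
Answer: $-131$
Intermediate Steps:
$\left(-243 + 7 \left(\left(-1\right) \left(-33\right)\right)\right) - 119 = \left(-243 + 7 \cdot 33\right) - 119 = \left(-243 + 231\right) - 119 = -12 - 119 = -131$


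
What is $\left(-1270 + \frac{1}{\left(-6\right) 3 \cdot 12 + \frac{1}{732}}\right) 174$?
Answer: $- \frac{34939496148}{158111} \approx -2.2098 \cdot 10^{5}$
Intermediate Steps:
$\left(-1270 + \frac{1}{\left(-6\right) 3 \cdot 12 + \frac{1}{732}}\right) 174 = \left(-1270 + \frac{1}{\left(-18\right) 12 + \frac{1}{732}}\right) 174 = \left(-1270 + \frac{1}{-216 + \frac{1}{732}}\right) 174 = \left(-1270 + \frac{1}{- \frac{158111}{732}}\right) 174 = \left(-1270 - \frac{732}{158111}\right) 174 = \left(- \frac{200801702}{158111}\right) 174 = - \frac{34939496148}{158111}$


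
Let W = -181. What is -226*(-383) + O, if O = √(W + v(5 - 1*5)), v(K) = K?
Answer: 86558 + I*√181 ≈ 86558.0 + 13.454*I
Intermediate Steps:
O = I*√181 (O = √(-181 + (5 - 1*5)) = √(-181 + (5 - 5)) = √(-181 + 0) = √(-181) = I*√181 ≈ 13.454*I)
-226*(-383) + O = -226*(-383) + I*√181 = 86558 + I*√181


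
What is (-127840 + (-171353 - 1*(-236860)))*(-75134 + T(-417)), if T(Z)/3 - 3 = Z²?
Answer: -27834302486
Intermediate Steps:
T(Z) = 9 + 3*Z²
(-127840 + (-171353 - 1*(-236860)))*(-75134 + T(-417)) = (-127840 + (-171353 - 1*(-236860)))*(-75134 + (9 + 3*(-417)²)) = (-127840 + (-171353 + 236860))*(-75134 + (9 + 3*173889)) = (-127840 + 65507)*(-75134 + (9 + 521667)) = -62333*(-75134 + 521676) = -62333*446542 = -27834302486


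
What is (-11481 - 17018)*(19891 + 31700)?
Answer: -1470291909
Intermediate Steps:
(-11481 - 17018)*(19891 + 31700) = -28499*51591 = -1470291909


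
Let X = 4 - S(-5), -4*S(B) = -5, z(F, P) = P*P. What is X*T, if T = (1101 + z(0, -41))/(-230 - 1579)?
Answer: -15301/3618 ≈ -4.2291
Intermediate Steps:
z(F, P) = P**2
S(B) = 5/4 (S(B) = -1/4*(-5) = 5/4)
T = -2782/1809 (T = (1101 + (-41)**2)/(-230 - 1579) = (1101 + 1681)/(-1809) = 2782*(-1/1809) = -2782/1809 ≈ -1.5379)
X = 11/4 (X = 4 - 1*5/4 = 4 - 5/4 = 11/4 ≈ 2.7500)
X*T = (11/4)*(-2782/1809) = -15301/3618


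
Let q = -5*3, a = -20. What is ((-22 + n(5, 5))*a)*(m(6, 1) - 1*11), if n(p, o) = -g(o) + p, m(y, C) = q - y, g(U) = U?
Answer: -14080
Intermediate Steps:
q = -15
m(y, C) = -15 - y
n(p, o) = p - o (n(p, o) = -o + p = p - o)
((-22 + n(5, 5))*a)*(m(6, 1) - 1*11) = ((-22 + (5 - 1*5))*(-20))*((-15 - 1*6) - 1*11) = ((-22 + (5 - 5))*(-20))*((-15 - 6) - 11) = ((-22 + 0)*(-20))*(-21 - 11) = -22*(-20)*(-32) = 440*(-32) = -14080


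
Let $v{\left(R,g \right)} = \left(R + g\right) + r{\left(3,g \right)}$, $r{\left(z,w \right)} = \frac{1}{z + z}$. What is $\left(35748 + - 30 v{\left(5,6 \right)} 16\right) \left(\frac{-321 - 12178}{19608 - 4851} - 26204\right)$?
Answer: $- \frac{11751189321676}{14757} \approx -7.9631 \cdot 10^{8}$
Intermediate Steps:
$r{\left(z,w \right)} = \frac{1}{2 z}$
$v{\left(R,g \right)} = \frac{1}{6} + R + g$ ($v{\left(R,g \right)} = \left(R + g\right) + \frac{1}{2 \cdot 3} = \left(R + g\right) + \frac{1}{2} \cdot \frac{1}{3} = \left(R + g\right) + \frac{1}{6} = \frac{1}{6} + R + g$)
$\left(35748 + - 30 v{\left(5,6 \right)} 16\right) \left(\frac{-321 - 12178}{19608 - 4851} - 26204\right) = \left(35748 + - 30 \left(\frac{1}{6} + 5 + 6\right) 16\right) \left(\frac{-321 - 12178}{19608 - 4851} - 26204\right) = \left(35748 + \left(-30\right) \frac{67}{6} \cdot 16\right) \left(- \frac{12499}{14757} - 26204\right) = \left(35748 - 5360\right) \left(\left(-12499\right) \frac{1}{14757} - 26204\right) = \left(35748 - 5360\right) \left(- \frac{12499}{14757} - 26204\right) = 30388 \left(- \frac{386704927}{14757}\right) = - \frac{11751189321676}{14757}$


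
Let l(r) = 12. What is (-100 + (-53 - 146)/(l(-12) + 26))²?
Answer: 15992001/1444 ≈ 11075.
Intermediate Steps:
(-100 + (-53 - 146)/(l(-12) + 26))² = (-100 + (-53 - 146)/(12 + 26))² = (-100 - 199/38)² = (-3999/38)² = 15992001/1444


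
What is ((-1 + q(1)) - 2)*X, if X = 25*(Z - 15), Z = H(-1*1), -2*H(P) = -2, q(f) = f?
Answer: 700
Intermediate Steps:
H(P) = 1 (H(P) = -½*(-2) = 1)
Z = 1
X = -350 (X = 25*(1 - 15) = 25*(-14) = -350)
((-1 + q(1)) - 2)*X = ((-1 + 1) - 2)*(-350) = (0 - 2)*(-350) = -2*(-350) = 700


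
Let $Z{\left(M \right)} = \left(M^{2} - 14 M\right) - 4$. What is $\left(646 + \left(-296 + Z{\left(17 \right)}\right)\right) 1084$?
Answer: $430348$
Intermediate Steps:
$Z{\left(M \right)} = -4 + M^{2} - 14 M$
$\left(646 + \left(-296 + Z{\left(17 \right)}\right)\right) 1084 = \left(646 - 249\right) 1084 = 397 \cdot 1084 = 430348$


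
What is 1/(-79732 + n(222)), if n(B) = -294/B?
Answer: -37/2950133 ≈ -1.2542e-5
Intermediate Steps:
1/(-79732 + n(222)) = 1/(-79732 - 294/222) = 1/(-79732 - 294*1/222) = 1/(-79732 - 49/37) = 1/(-2950133/37) = -37/2950133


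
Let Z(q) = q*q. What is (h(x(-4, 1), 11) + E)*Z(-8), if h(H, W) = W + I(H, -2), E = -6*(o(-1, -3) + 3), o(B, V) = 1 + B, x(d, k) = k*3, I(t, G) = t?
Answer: -256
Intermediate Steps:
x(d, k) = 3*k
E = -18 (E = -6*((1 - 1) + 3) = -6*(0 + 3) = -6*3 = -18)
h(H, W) = H + W (h(H, W) = W + H = H + W)
Z(q) = q²
(h(x(-4, 1), 11) + E)*Z(-8) = ((3*1 + 11) - 18)*(-8)² = ((3 + 11) - 18)*64 = (14 - 18)*64 = -4*64 = -256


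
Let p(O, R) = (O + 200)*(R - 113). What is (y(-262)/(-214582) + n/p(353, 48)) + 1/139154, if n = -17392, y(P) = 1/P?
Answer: 68032475208335011/140604353255808260 ≈ 0.48386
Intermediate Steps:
p(O, R) = (-113 + R)*(200 + O) (p(O, R) = (200 + O)*(-113 + R) = (-113 + R)*(200 + O))
(y(-262)/(-214582) + n/p(353, 48)) + 1/139154 = (1/(-262*(-214582)) - 17392/(-22600 - 113*353 + 200*48 + 353*48)) + 1/139154 = (-1/262*(-1/214582) - 17392/(-22600 - 39889 + 9600 + 16944)) + 1/139154 = (1/56220484 - 17392/(-35945)) + 1/139154 = (1/56220484 - 17392*(-1/35945)) + 1/139154 = (1/56220484 + 17392/35945) + 1/139154 = 977786693673/2020845297380 + 1/139154 = 68032475208335011/140604353255808260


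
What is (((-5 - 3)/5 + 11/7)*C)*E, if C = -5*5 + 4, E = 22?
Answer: 66/5 ≈ 13.200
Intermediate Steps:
C = -21 (C = -25 + 4 = -21)
(((-5 - 3)/5 + 11/7)*C)*E = (((-5 - 3)/5 + 11/7)*(-21))*22 = ((-8*⅕ + 11*(⅐))*(-21))*22 = ((-8/5 + 11/7)*(-21))*22 = -1/35*(-21)*22 = (⅗)*22 = 66/5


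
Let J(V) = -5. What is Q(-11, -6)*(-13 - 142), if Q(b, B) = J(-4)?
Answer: 775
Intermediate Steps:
Q(b, B) = -5
Q(-11, -6)*(-13 - 142) = -5*(-13 - 142) = -5*(-155) = 775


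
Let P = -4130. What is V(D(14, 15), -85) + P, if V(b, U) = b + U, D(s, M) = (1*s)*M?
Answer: -4005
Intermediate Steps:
D(s, M) = M*s (D(s, M) = s*M = M*s)
V(b, U) = U + b
V(D(14, 15), -85) + P = (-85 + 15*14) - 4130 = (-85 + 210) - 4130 = 125 - 4130 = -4005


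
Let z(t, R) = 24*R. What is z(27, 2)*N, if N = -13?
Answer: -624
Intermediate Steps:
z(27, 2)*N = (24*2)*(-13) = 48*(-13) = -624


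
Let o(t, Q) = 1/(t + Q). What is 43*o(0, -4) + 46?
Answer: 141/4 ≈ 35.250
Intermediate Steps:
o(t, Q) = 1/(Q + t)
43*o(0, -4) + 46 = 43/(-4 + 0) + 46 = 43/(-4) + 46 = 43*(-¼) + 46 = -43/4 + 46 = 141/4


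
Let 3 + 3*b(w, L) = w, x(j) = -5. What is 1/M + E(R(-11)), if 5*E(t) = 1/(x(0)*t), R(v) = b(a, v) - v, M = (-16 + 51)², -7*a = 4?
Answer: -823/252350 ≈ -0.0032613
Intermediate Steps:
a = -4/7 (a = -⅐*4 = -4/7 ≈ -0.57143)
b(w, L) = -1 + w/3
M = 1225 (M = 35² = 1225)
R(v) = -25/21 - v (R(v) = (-1 + (⅓)*(-4/7)) - v = (-1 - 4/21) - v = -25/21 - v)
E(t) = -1/(25*t) (E(t) = 1/(5*((-5*t))) = (-1/(5*t))/5 = -1/(25*t))
1/M + E(R(-11)) = 1/1225 - 1/(25*(-25/21 - 1*(-11))) = 1/1225 - 1/(25*(-25/21 + 11)) = 1/1225 - 1/(25*206/21) = 1/1225 - 1/25*21/206 = 1/1225 - 21/5150 = -823/252350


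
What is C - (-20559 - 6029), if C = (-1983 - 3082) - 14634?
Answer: 6889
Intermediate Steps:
C = -19699 (C = -5065 - 14634 = -19699)
C - (-20559 - 6029) = -19699 - (-20559 - 6029) = -19699 - 1*(-26588) = -19699 + 26588 = 6889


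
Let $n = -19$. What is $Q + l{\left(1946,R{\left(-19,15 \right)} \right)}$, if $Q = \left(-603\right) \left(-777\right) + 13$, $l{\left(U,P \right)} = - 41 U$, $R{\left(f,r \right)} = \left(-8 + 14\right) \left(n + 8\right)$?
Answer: $388758$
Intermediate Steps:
$R{\left(f,r \right)} = -66$ ($R{\left(f,r \right)} = \left(-8 + 14\right) \left(-19 + 8\right) = 6 \left(-11\right) = -66$)
$Q = 468544$ ($Q = 468531 + 13 = 468544$)
$Q + l{\left(1946,R{\left(-19,15 \right)} \right)} = 468544 - 79786 = 388758$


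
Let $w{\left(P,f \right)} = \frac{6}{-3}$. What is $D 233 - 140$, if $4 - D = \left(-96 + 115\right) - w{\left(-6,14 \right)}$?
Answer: $-4101$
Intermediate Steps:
$w{\left(P,f \right)} = -2$ ($w{\left(P,f \right)} = 6 \left(- \frac{1}{3}\right) = -2$)
$D = -17$ ($D = 4 - \left(\left(-96 + 115\right) - -2\right) = 4 - \left(19 + 2\right) = 4 - 21 = -17$)
$D 233 - 140 = \left(-17\right) 233 - 140 = -3961 - 140 = -4101$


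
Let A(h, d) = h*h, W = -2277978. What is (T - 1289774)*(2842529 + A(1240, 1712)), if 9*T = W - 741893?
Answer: -7119090338997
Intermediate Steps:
T = -3019871/9 (T = (-2277978 - 741893)/9 = (⅑)*(-3019871) = -3019871/9 ≈ -3.3554e+5)
A(h, d) = h²
(T - 1289774)*(2842529 + A(1240, 1712)) = (-3019871/9 - 1289774)*(2842529 + 1240²) = -14627837*(2842529 + 1537600)/9 = -14627837/9*4380129 = -7119090338997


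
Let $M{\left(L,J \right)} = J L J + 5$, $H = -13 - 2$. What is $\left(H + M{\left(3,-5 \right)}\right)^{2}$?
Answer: $4225$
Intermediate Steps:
$H = -15$ ($H = -13 - 2 = -15$)
$M{\left(L,J \right)} = 5 + L J^{2}$ ($M{\left(L,J \right)} = L J^{2} + 5 = 5 + L J^{2}$)
$\left(H + M{\left(3,-5 \right)}\right)^{2} = \left(-15 + \left(5 + 3 \left(-5\right)^{2}\right)\right)^{2} = \left(-15 + \left(5 + 3 \cdot 25\right)\right)^{2} = \left(-15 + \left(5 + 75\right)\right)^{2} = \left(-15 + 80\right)^{2} = 65^{2} = 4225$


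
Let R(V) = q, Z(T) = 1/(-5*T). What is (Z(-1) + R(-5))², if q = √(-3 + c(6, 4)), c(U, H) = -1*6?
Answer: -224/25 + 6*I/5 ≈ -8.96 + 1.2*I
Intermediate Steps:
c(U, H) = -6
Z(T) = -1/(5*T)
q = 3*I (q = √(-3 - 6) = √(-9) = 3*I ≈ 3.0*I)
R(V) = 3*I
(Z(-1) + R(-5))² = (-⅕/(-1) + 3*I)² = (-⅕*(-1) + 3*I)² = (⅕ + 3*I)²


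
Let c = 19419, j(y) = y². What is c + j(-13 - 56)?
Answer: 24180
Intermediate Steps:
c + j(-13 - 56) = 19419 + (-13 - 56)² = 19419 + (-69)² = 19419 + 4761 = 24180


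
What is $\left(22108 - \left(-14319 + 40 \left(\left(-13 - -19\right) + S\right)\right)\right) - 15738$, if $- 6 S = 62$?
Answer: $\frac{62587}{3} \approx 20862.0$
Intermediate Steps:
$S = - \frac{31}{3}$ ($S = \left(- \frac{1}{6}\right) 62 = - \frac{31}{3} \approx -10.333$)
$\left(22108 - \left(-14319 + 40 \left(\left(-13 - -19\right) + S\right)\right)\right) - 15738 = \left(22108 + \left(- 40 \left(\left(-13 - -19\right) - \frac{31}{3}\right) + 14319\right)\right) - 15738 = \left(22108 + \left(- 40 \left(\left(-13 + 19\right) - \frac{31}{3}\right) + 14319\right)\right) - 15738 = \left(22108 + \left(- 40 \left(6 - \frac{31}{3}\right) + 14319\right)\right) - 15738 = \left(22108 + \left(\left(-40\right) \left(- \frac{13}{3}\right) + 14319\right)\right) - 15738 = \left(22108 + \left(\frac{520}{3} + 14319\right)\right) - 15738 = \left(22108 + \frac{43477}{3}\right) - 15738 = \frac{109801}{3} - 15738 = \frac{62587}{3}$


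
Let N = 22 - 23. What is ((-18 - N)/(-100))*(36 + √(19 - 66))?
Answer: 153/25 + 17*I*√47/100 ≈ 6.12 + 1.1655*I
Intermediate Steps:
N = -1
((-18 - N)/(-100))*(36 + √(19 - 66)) = ((-18 - 1*(-1))/(-100))*(36 + √(19 - 66)) = ((-18 + 1)*(-1/100))*(36 + √(-47)) = (-17*(-1/100))*(36 + I*√47) = 17*(36 + I*√47)/100 = 153/25 + 17*I*√47/100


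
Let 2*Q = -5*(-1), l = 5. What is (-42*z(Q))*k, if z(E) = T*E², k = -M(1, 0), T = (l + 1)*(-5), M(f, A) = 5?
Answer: -39375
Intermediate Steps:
Q = 5/2 (Q = (-5*(-1))/2 = (½)*5 = 5/2 ≈ 2.5000)
T = -30 (T = (5 + 1)*(-5) = 6*(-5) = -30)
k = -5 (k = -1*5 = -5)
z(E) = -30*E²
(-42*z(Q))*k = -(-1260)*(5/2)²*(-5) = -(-1260)*25/4*(-5) = -42*(-375/2)*(-5) = 7875*(-5) = -39375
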